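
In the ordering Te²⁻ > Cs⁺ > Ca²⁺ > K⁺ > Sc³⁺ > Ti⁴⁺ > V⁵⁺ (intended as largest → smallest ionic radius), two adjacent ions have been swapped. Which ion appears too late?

K⁺

Scanning neighbour by neighbour, only Ca²⁺/K⁺ violates a trend: both have 18 electrons but Z(Ca)=20 > Z(K)=19, so Ca²⁺ should be the smaller of the two. That makes K⁺ the one sitting a position late relative to where it belongs.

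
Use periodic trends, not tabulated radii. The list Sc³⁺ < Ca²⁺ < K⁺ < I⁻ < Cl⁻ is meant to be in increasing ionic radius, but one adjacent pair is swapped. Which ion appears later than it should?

Cl⁻

Scanning neighbour by neighbour, only I⁻/Cl⁻ violates a trend: both in group 17 with the same charge; Cl⁻ (period 3) has the smaller radius. That makes Cl⁻ the one sitting a position late relative to where it belongs.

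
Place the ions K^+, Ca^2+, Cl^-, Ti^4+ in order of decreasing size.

Each ion has 18 electrons. The ranking follows nuclear charge in reverse — greater Z gives a smaller radius. Ti^4+ (Z=22), Ca^2+ (Z=20), K^+ (Z=19), Cl^- (Z=17).

Cl^- > K^+ > Ca^2+ > Ti^4+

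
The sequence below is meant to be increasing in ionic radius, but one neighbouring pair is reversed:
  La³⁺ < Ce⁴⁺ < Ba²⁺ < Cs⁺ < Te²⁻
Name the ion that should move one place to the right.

La³⁺

The pair La³⁺, Ce⁴⁺ is the wrong way round — both have 54 electrons but Z(Ce)=58 > Z(La)=57, so Ce⁴⁺ should be the smaller of the two. All other adjacent pairs agree with periodic trends, so La³⁺ is the misplaced ion.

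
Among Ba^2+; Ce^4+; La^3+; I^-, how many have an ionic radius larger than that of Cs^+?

Isoelectronic series (54 e⁻ each). Size is set by nuclear charge: more protons means a smaller ion. Ce^4+ (Z=58), La^3+ (Z=57), Ba^2+ (Z=56), Cs^+ (Z=55), I^- (Z=53).
Overall: Ce^4+ < La^3+ < Ba^2+ < Cs^+ < I^-. Cs^+ has 3 below it and 1 above. Count: 1.

1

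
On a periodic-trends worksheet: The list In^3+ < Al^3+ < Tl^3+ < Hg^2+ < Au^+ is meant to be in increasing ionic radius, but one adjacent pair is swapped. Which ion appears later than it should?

Scanning neighbour by neighbour, only In^3+/Al^3+ violates a trend: both in group 13 with the same charge; Al^3+ (period 3) has the smaller radius. That makes Al^3+ the one sitting a position late relative to where it belongs.

Al^3+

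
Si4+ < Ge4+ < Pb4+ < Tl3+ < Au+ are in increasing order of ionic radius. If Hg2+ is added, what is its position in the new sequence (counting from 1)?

Electron counts and nuclear charges: Si4+ has 10 e⁻ (Z=14), Ge4+ has 28 e⁻ (Z=32), Pb4+ has 78 e⁻ (Z=82), Tl3+ has 78 e⁻ (Z=81), Hg2+ has 78 e⁻ (Z=80), Au+ has 78 e⁻ (Z=79). Si4+ < Ge4+ (same group, period 3 vs 4); Ge4+ < Pb4+ (same group, period 4 vs 6); Pb4+ < Tl3+ (isoelectronic, higher Z=82 is smaller); Tl3+ < Hg2+ (both 78 e⁻, Z=81>80); Hg2+ < Au+ (both 78 e⁻, Z=80>79).
Putting Hg2+ in gives Si4+ < Ge4+ < Pb4+ < Tl3+ < Hg2+ < Au+; it lands at slot 5.

5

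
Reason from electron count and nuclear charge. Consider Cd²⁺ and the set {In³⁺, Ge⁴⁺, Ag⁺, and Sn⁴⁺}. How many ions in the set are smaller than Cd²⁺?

3

Tabulating Z and e⁻: Ge⁴⁺ (Z=32, 28 e⁻), Sn⁴⁺ (Z=50, 46 e⁻), In³⁺ (Z=49, 46 e⁻), Cd²⁺ (Z=48, 46 e⁻), Ag⁺ (Z=47, 46 e⁻). Ge⁴⁺ < Sn⁴⁺ (same group, period 4 vs 5); Sn⁴⁺ < In³⁺ (both 46 e⁻, Z=50>49); In³⁺ < Cd²⁺ (isoelectronic, higher Z=49 is smaller); Cd²⁺ < Ag⁺ (both 46 e⁻, Z=48>47).
Ordering all of them (including Cd²⁺) by radius gives Ge⁴⁺ < Sn⁴⁺ < In³⁺ < Cd²⁺ < Ag⁺. So 3 are smaller.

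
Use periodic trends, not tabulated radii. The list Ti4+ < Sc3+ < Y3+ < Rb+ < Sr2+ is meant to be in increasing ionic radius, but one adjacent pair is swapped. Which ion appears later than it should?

Compare adjacent ions: both have 36 electrons but Z(Sr)=38 > Z(Rb)=37, so Sr2+ should be the smaller of the two — yet in this increasing list Rb+ sits before Sr2+. Nothing else is reversed, so Sr2+ should move one place to the left.

Sr2+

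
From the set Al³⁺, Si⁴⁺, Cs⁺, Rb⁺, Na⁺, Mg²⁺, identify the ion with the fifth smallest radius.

Rb⁺

Work out protons and electrons: Si⁴⁺ has 10 e⁻ (Z=14), Al³⁺ has 10 e⁻ (Z=13), Mg²⁺ has 10 e⁻ (Z=12), Na⁺ has 10 e⁻ (Z=11), Rb⁺ has 36 e⁻ (Z=37), Cs⁺ has 54 e⁻ (Z=55). Si⁴⁺ < Al³⁺ (isoelectronic, higher Z=14 is smaller); Al³⁺ < Mg²⁺ (isoelectronic, higher Z=13 is smaller); Mg²⁺ < Na⁺ (both 10 e⁻, Z=12>11); Na⁺ < Rb⁺ (same group, 2 shells fewer); Rb⁺ < Cs⁺ (same group, period 5 vs 6).
That gives Si⁴⁺ < Al³⁺ < Mg²⁺ < Na⁺ < Rb⁺ < Cs⁺. From the smallest end, number 5 is Rb⁺.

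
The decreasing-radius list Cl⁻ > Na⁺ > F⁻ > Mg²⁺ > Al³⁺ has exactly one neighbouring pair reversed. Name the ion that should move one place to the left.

Compare adjacent ions: Na⁺ and F⁻ share 10 electrons; the higher nuclear charge on Na (Z=11) contracts it more, so Na⁺ < F⁻ — yet in this decreasing list Na⁺ sits before F⁻. Nothing else is reversed, so F⁻ should move one place to the left.

F⁻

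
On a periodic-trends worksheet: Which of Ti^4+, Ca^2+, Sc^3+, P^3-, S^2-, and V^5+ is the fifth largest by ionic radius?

Isoelectronic series (18 e⁻ each). Size is set by nuclear charge: more protons means a smaller ion. V^5+ (Z=23), Ti^4+ (Z=22), Sc^3+ (Z=21), Ca^2+ (Z=20), S^2- (Z=16), P^3- (Z=15).
That gives V^5+ < Ti^4+ < Sc^3+ < Ca^2+ < S^2- < P^3-. From the largest end, number 5 is Ti^4+.

Ti^4+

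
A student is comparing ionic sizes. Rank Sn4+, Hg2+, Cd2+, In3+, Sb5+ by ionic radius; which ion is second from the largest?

Cd2+

Electron counts and nuclear charges: Sb5+: 46 e⁻, Z=51, Sn4+: 46 e⁻, Z=50, In3+: 46 e⁻, Z=49, Cd2+: 46 e⁻, Z=48, Hg2+: 78 e⁻, Z=80. Sb5+ < Sn4+ (both 46 e⁻, Z=51>50); Sn4+ < In3+ (isoelectronic, higher Z=50 is smaller); In3+ < Cd2+ (isoelectronic, higher Z=49 is smaller); Cd2+ < Hg2+ (same group, period 5 vs 6).
That gives Sb5+ < Sn4+ < In3+ < Cd2+ < Hg2+. From the largest end, number 2 is Cd2+.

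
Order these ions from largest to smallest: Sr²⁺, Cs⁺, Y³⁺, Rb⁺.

Cs⁺ > Rb⁺ > Sr²⁺ > Y³⁺

Work out protons and electrons: Y³⁺ (Z=39, 36 e⁻), Sr²⁺ (Z=38, 36 e⁻), Rb⁺ (Z=37, 36 e⁻), Cs⁺ (Z=55, 54 e⁻). Y³⁺ < Sr²⁺ (isoelectronic, higher Z=39 is smaller); Sr²⁺ < Rb⁺ (isoelectronic, higher Z=38 is smaller); Rb⁺ < Cs⁺ (same group, 1 shell fewer).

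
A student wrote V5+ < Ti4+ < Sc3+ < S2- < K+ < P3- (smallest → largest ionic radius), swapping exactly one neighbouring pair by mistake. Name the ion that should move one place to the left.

K+

Scanning neighbour by neighbour, only S2-/K+ violates a trend: they are isoelectronic (18 e⁻) and K has more protons than S (19 vs 16), making K+ smaller. That makes K+ the one sitting a position late relative to where it belongs.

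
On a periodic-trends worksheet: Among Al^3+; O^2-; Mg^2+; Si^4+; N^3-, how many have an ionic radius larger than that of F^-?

These species are isoelectronic with 10 electrons. The only difference is the number of protons: Si^4+ (Z=14), Al^3+ (Z=13), Mg^2+ (Z=12), F^- (Z=9), O^2- (Z=8), N^3- (Z=7). The strongest nuclear pull (Si^4+) gives the smallest ion.
Ordering all of them (including F^-) by radius gives Si^4+ < Al^3+ < Mg^2+ < F^- < O^2- < N^3-. Count: 2.

2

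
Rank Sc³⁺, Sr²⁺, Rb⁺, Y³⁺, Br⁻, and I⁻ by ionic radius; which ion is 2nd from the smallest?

Tabulating Z and e⁻: Sc³⁺: 18 e⁻, Z=21, Y³⁺: 36 e⁻, Z=39, Sr²⁺: 36 e⁻, Z=38, Rb⁺: 36 e⁻, Z=37, Br⁻: 36 e⁻, Z=35, I⁻: 54 e⁻, Z=53. Sc³⁺ < Y³⁺ (same group, period 4 vs 5); Y³⁺ < Sr²⁺ (both 36 e⁻, Z=39>38); Sr²⁺ < Rb⁺ (isoelectronic, higher Z=38 is smaller); Rb⁺ < Br⁻ (both 36 e⁻, Z=37>35); Br⁻ < I⁻ (same group, period 4 vs 5).
Ordering: Sc³⁺ < Y³⁺ < Sr²⁺ < Rb⁺ < Br⁻ < I⁻. The 2nd smallest is Y³⁺.

Y³⁺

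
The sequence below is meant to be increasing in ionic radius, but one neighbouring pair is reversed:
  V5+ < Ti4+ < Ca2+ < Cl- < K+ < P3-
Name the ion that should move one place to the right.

Cl-

Check each adjacent pair. Cl- and K+ are reversed: K+ and Cl- share 18 electrons; the higher nuclear charge on K (Z=19) contracts it more, so K+ < Cl-. No other neighbouring pair contradicts the periodic trends, so Cl- is the ion listed too early.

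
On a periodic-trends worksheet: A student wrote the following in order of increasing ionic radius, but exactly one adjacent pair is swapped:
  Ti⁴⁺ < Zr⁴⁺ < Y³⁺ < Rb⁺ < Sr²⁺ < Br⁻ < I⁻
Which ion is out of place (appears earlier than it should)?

The pair Rb⁺, Sr²⁺ is the wrong way round — Sr²⁺ and Rb⁺ share 36 electrons; the higher nuclear charge on Sr (Z=38) contracts it more, so Sr²⁺ < Rb⁺. All other adjacent pairs agree with periodic trends, so Rb⁺ is the misplaced ion.

Rb⁺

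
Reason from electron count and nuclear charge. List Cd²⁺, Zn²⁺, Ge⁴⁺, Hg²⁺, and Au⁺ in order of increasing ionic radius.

Ge⁴⁺ (Z=32, 28 e⁻), Zn²⁺ (Z=30, 28 e⁻), Cd²⁺ (Z=48, 46 e⁻), Hg²⁺ (Z=80, 78 e⁻), Au⁺ (Z=79, 78 e⁻). Ge⁴⁺ < Zn²⁺ (both 28 e⁻, Z=32>30); Zn²⁺ < Cd²⁺ (same group, 1 shell fewer); Cd²⁺ < Hg²⁺ (same group, period 5 vs 6); Hg²⁺ < Au⁺ (isoelectronic, higher Z=80 is smaller).

Ge⁴⁺ < Zn²⁺ < Cd²⁺ < Hg²⁺ < Au⁺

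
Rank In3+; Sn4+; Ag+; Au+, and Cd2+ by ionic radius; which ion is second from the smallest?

Work out protons and electrons: Sn4+ (Z=50, 46 e⁻), In3+ (Z=49, 46 e⁻), Cd2+ (Z=48, 46 e⁻), Ag+ (Z=47, 46 e⁻), Au+ (Z=79, 78 e⁻). Sn4+ < In3+ (both 46 e⁻, Z=50>49); In3+ < Cd2+ (both 46 e⁻, Z=49>48); Cd2+ < Ag+ (isoelectronic, higher Z=48 is smaller); Ag+ < Au+ (same group, 1 shell fewer).
Ordering: Sn4+ < In3+ < Cd2+ < Ag+ < Au+. The second smallest is In3+.

In3+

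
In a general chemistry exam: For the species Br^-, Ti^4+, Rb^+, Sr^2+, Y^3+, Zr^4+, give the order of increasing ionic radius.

Ti^4+ < Zr^4+ < Y^3+ < Sr^2+ < Rb^+ < Br^-

Ti^4+: 18 e⁻, Z=22, Zr^4+: 36 e⁻, Z=40, Y^3+: 36 e⁻, Z=39, Sr^2+: 36 e⁻, Z=38, Rb^+: 36 e⁻, Z=37, Br^-: 36 e⁻, Z=35. Ti^4+ < Zr^4+ (same group, 1 shell fewer); Zr^4+ < Y^3+ (isoelectronic, higher Z=40 is smaller); Y^3+ < Sr^2+ (both 36 e⁻, Z=39>38); Sr^2+ < Rb^+ (isoelectronic, higher Z=38 is smaller); Rb^+ < Br^- (both 36 e⁻, Z=37>35).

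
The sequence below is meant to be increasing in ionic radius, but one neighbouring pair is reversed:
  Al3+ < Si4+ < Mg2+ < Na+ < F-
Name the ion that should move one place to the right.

Check each adjacent pair. Al3+ and Si4+ are reversed: Si4+ and Al3+ share 10 electrons; the higher nuclear charge on Si (Z=14) contracts it more, so Si4+ < Al3+. No other neighbouring pair contradicts the periodic trends, so Al3+ is the ion listed too early.

Al3+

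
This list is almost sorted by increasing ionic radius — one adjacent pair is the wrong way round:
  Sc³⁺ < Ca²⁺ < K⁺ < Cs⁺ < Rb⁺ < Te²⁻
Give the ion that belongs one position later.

Cs⁺

The pair Cs⁺, Rb⁺ is the wrong way round — same group and charge — period 5 sits above period 6, so Rb⁺ is smaller. All other adjacent pairs agree with periodic trends, so Cs⁺ is the misplaced ion.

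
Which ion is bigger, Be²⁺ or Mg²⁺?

All are in the same group with charge +2. Radius grows down the group as n (the outermost shell) increases.

Mg²⁺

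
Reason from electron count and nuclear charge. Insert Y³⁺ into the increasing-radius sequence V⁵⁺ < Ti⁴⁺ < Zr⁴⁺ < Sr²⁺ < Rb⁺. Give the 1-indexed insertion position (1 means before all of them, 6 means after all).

First list Z and electron count for each: V⁵⁺ (Z=23, 18 e⁻), Ti⁴⁺ (Z=22, 18 e⁻), Zr⁴⁺ (Z=40, 36 e⁻), Y³⁺ (Z=39, 36 e⁻), Sr²⁺ (Z=38, 36 e⁻), Rb⁺ (Z=37, 36 e⁻). V⁵⁺ < Ti⁴⁺ (both 18 e⁻, Z=23>22); Ti⁴⁺ < Zr⁴⁺ (same group, period 4 vs 5); Zr⁴⁺ < Y³⁺ (isoelectronic, higher Z=40 is smaller); Y³⁺ < Sr²⁺ (both 36 e⁻, Z=39>38); Sr²⁺ < Rb⁺ (both 36 e⁻, Z=38>37).
Putting Y³⁺ in gives V⁵⁺ < Ti⁴⁺ < Zr⁴⁺ < Y³⁺ < Sr²⁺ < Rb⁺; it lands at slot 4.

4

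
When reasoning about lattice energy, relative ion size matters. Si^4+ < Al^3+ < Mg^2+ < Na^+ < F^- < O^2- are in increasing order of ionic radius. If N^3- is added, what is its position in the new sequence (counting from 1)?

7

Isoelectronic series (10 e⁻ each). Size is set by nuclear charge: more protons means a smaller ion. Si^4+ (Z=14), Al^3+ (Z=13), Mg^2+ (Z=12), Na^+ (Z=11), F^- (Z=9), O^2- (Z=8), N^3- (Z=7).
Merged order: Si^4+ < Al^3+ < Mg^2+ < Na^+ < F^- < O^2- < N^3- — N^3- is number 7.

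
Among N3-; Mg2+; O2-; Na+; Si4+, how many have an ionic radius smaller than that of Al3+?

All of these have 10 electrons (isoelectronic). With the same electron cloud, the ion with the most protons pulls it in tightest. Nuclear charges: Si4+ (Z=14), Al3+ (Z=13), Mg2+ (Z=12), Na+ (Z=11), O2- (Z=8), N3- (Z=7). Highest Z is smallest.
Ordering all of them (including Al3+) by radius gives Si4+ < Al3+ < Mg2+ < Na+ < O2- < N3-. That's 1.

1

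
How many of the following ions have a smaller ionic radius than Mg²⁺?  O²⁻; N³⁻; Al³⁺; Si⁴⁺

All of these have 10 electrons (isoelectronic). With the same electron cloud, the ion with the most protons pulls it in tightest. Nuclear charges: Si⁴⁺ (Z=14), Al³⁺ (Z=13), Mg²⁺ (Z=12), O²⁻ (Z=8), N³⁻ (Z=7). Highest Z is smallest.
Ordering all of them (including Mg²⁺) by radius gives Si⁴⁺ < Al³⁺ < Mg²⁺ < O²⁻ < N³⁻. That's 2.

2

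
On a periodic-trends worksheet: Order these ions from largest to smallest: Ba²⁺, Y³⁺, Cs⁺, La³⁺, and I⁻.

Electron counts and nuclear charges: Y³⁺ has 36 e⁻ (Z=39), La³⁺ has 54 e⁻ (Z=57), Ba²⁺ has 54 e⁻ (Z=56), Cs⁺ has 54 e⁻ (Z=55), I⁻ has 54 e⁻ (Z=53). Y³⁺ < La³⁺ (same group, 1 shell fewer); La³⁺ < Ba²⁺ (isoelectronic, higher Z=57 is smaller); Ba²⁺ < Cs⁺ (both 54 e⁻, Z=56>55); Cs⁺ < I⁻ (isoelectronic, higher Z=55 is smaller).

I⁻ > Cs⁺ > Ba²⁺ > La³⁺ > Y³⁺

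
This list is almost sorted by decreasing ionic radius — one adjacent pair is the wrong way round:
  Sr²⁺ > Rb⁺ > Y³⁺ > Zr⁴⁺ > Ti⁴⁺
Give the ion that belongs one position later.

Sr²⁺

Scanning neighbour by neighbour, only Sr²⁺/Rb⁺ violates a trend: both have 36 electrons but Z(Sr)=38 > Z(Rb)=37, so Sr²⁺ should be the smaller of the two. That makes Sr²⁺ the one sitting a position early relative to where it belongs.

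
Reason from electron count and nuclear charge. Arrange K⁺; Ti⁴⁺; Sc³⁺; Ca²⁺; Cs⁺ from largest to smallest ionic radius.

Tabulating Z and e⁻: Ti⁴⁺ (Z=22, 18 e⁻), Sc³⁺ (Z=21, 18 e⁻), Ca²⁺ (Z=20, 18 e⁻), K⁺ (Z=19, 18 e⁻), Cs⁺ (Z=55, 54 e⁻). Ti⁴⁺ < Sc³⁺ (both 18 e⁻, Z=22>21); Sc³⁺ < Ca²⁺ (isoelectronic, higher Z=21 is smaller); Ca²⁺ < K⁺ (isoelectronic, higher Z=20 is smaller); K⁺ < Cs⁺ (same group, 2 shells fewer).

Cs⁺ > K⁺ > Ca²⁺ > Sc³⁺ > Ti⁴⁺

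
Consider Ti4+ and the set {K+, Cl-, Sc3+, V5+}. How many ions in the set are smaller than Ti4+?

All of these have 18 electrons (isoelectronic). With the same electron cloud, the ion with the most protons pulls it in tightest. Nuclear charges: V5+ (Z=23), Ti4+ (Z=22), Sc3+ (Z=21), K+ (Z=19), Cl- (Z=17). Highest Z is smallest.
Placing each against Ti4+: smaller — V5+; larger — Sc3+, K+, Cl-. Count: 1.

1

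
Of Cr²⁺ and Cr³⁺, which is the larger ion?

Cr²⁺

For a single element, ionic radius drops as positive charge rises — Cr³⁺ < Cr²⁺.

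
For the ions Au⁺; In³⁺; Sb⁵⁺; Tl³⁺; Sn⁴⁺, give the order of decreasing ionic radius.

Au⁺ > Tl³⁺ > In³⁺ > Sn⁴⁺ > Sb⁵⁺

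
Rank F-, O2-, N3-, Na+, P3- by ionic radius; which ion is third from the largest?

O2-

Electron counts and nuclear charges: Na+ has 10 e⁻ (Z=11), F- has 10 e⁻ (Z=9), O2- has 10 e⁻ (Z=8), N3- has 10 e⁻ (Z=7), P3- has 18 e⁻ (Z=15). Na+ < F- (both 10 e⁻, Z=11>9); F- < O2- (isoelectronic, higher Z=9 is smaller); O2- < N3- (isoelectronic, higher Z=8 is smaller); N3- < P3- (same group, period 2 vs 3).
Ordering: Na+ < F- < O2- < N3- < P3-. The third largest is O2-.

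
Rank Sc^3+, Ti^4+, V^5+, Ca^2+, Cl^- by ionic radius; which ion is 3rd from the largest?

Sc^3+

Each ion has 18 electrons. The ranking follows nuclear charge in reverse — greater Z gives a smaller radius. V^5+ (Z=23), Ti^4+ (Z=22), Sc^3+ (Z=21), Ca^2+ (Z=20), Cl^- (Z=17).
That gives V^5+ < Ti^4+ < Sc^3+ < Ca^2+ < Cl^-. From the largest end, number 3 is Sc^3+.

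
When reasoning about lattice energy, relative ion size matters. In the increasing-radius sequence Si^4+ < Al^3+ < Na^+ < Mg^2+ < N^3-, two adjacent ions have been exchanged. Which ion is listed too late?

The pair Na^+, Mg^2+ is the wrong way round — Mg^2+ and Na^+ share 10 electrons; the higher nuclear charge on Mg (Z=12) contracts it more, so Mg^2+ < Na^+. All other adjacent pairs agree with periodic trends, so Mg^2+ is the misplaced ion.

Mg^2+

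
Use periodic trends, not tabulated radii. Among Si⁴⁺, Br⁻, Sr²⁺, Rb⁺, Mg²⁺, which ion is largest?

Electron counts and nuclear charges: Si⁴⁺ has 10 e⁻ (Z=14), Mg²⁺ has 10 e⁻ (Z=12), Sr²⁺ has 36 e⁻ (Z=38), Rb⁺ has 36 e⁻ (Z=37), Br⁻ has 36 e⁻ (Z=35). Si⁴⁺ < Mg²⁺ (isoelectronic, higher Z=14 is smaller); Mg²⁺ < Sr²⁺ (same group, period 3 vs 5); Sr²⁺ < Rb⁺ (isoelectronic, higher Z=38 is smaller); Rb⁺ < Br⁻ (isoelectronic, higher Z=37 is smaller).

Br⁻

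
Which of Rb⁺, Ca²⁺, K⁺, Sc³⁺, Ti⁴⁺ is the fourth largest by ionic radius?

Sc³⁺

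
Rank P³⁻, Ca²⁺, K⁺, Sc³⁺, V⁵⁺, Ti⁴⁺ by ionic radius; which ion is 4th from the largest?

Sc³⁺

These species are isoelectronic with 18 electrons. The only difference is the number of protons: V⁵⁺ (Z=23), Ti⁴⁺ (Z=22), Sc³⁺ (Z=21), Ca²⁺ (Z=20), K⁺ (Z=19), P³⁻ (Z=15). The strongest nuclear pull (V⁵⁺) gives the smallest ion.
Ordering: V⁵⁺ < Ti⁴⁺ < Sc³⁺ < Ca²⁺ < K⁺ < P³⁻. The 4th largest is Sc³⁺.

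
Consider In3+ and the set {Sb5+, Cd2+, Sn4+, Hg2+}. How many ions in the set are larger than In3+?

2

Sb5+: 46 e⁻, Z=51, Sn4+: 46 e⁻, Z=50, In3+: 46 e⁻, Z=49, Cd2+: 46 e⁻, Z=48, Hg2+: 78 e⁻, Z=80. Sb5+ < Sn4+ (isoelectronic, higher Z=51 is smaller); Sn4+ < In3+ (both 46 e⁻, Z=50>49); In3+ < Cd2+ (both 46 e⁻, Z=49>48); Cd2+ < Hg2+ (same group, 1 shell fewer).
Placing each against In3+: smaller — Sb5+, Sn4+; larger — Cd2+, Hg2+. So 2 are larger.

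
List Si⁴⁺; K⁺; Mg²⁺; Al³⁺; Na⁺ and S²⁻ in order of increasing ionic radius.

Tabulating Z and e⁻: Si⁴⁺ (Z=14, 10 e⁻), Al³⁺ (Z=13, 10 e⁻), Mg²⁺ (Z=12, 10 e⁻), Na⁺ (Z=11, 10 e⁻), K⁺ (Z=19, 18 e⁻), S²⁻ (Z=16, 18 e⁻). Si⁴⁺ < Al³⁺ (isoelectronic, higher Z=14 is smaller); Al³⁺ < Mg²⁺ (both 10 e⁻, Z=13>12); Mg²⁺ < Na⁺ (isoelectronic, higher Z=12 is smaller); Na⁺ < K⁺ (same group, 1 shell fewer); K⁺ < S²⁻ (isoelectronic, higher Z=19 is smaller).

Si⁴⁺ < Al³⁺ < Mg²⁺ < Na⁺ < K⁺ < S²⁻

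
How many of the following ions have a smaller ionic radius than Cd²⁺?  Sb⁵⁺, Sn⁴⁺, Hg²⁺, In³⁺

3

Work out protons and electrons: Sb⁵⁺ (Z=51, 46 e⁻), Sn⁴⁺ (Z=50, 46 e⁻), In³⁺ (Z=49, 46 e⁻), Cd²⁺ (Z=48, 46 e⁻), Hg²⁺ (Z=80, 78 e⁻). Sb⁵⁺ < Sn⁴⁺ (both 46 e⁻, Z=51>50); Sn⁴⁺ < In³⁺ (both 46 e⁻, Z=50>49); In³⁺ < Cd²⁺ (isoelectronic, higher Z=49 is smaller); Cd²⁺ < Hg²⁺ (same group, period 5 vs 6).
Overall: Sb⁵⁺ < Sn⁴⁺ < In³⁺ < Cd²⁺ < Hg²⁺. Cd²⁺ has 3 below it and 1 above. So 3 are smaller.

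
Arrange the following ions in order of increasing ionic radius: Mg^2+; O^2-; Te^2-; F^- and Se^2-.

Mg^2+ < F^- < O^2- < Se^2- < Te^2-

First list Z and electron count for each: Mg^2+ has 10 e⁻ (Z=12), F^- has 10 e⁻ (Z=9), O^2- has 10 e⁻ (Z=8), Se^2- has 36 e⁻ (Z=34), Te^2- has 54 e⁻ (Z=52). Mg^2+ < F^- (both 10 e⁻, Z=12>9); F^- < O^2- (both 10 e⁻, Z=9>8); O^2- < Se^2- (same group, period 2 vs 4); Se^2- < Te^2- (same group, period 4 vs 5).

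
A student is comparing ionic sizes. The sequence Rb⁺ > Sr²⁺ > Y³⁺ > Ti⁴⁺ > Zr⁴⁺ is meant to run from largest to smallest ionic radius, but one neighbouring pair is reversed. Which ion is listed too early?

Check each adjacent pair. Ti⁴⁺ and Zr⁴⁺ are reversed: Ti⁴⁺ and Zr⁴⁺ are in one column with the same charge; the lighter period-4 ion has one fewer shell and is smaller. No other neighbouring pair contradicts the periodic trends, so Ti⁴⁺ is the ion listed too early.

Ti⁴⁺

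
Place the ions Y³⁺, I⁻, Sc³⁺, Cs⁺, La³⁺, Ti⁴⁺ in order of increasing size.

Ti⁴⁺ < Sc³⁺ < Y³⁺ < La³⁺ < Cs⁺ < I⁻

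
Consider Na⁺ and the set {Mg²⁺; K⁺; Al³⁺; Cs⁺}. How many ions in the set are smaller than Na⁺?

2

First list Z and electron count for each: Al³⁺ (Z=13, 10 e⁻), Mg²⁺ (Z=12, 10 e⁻), Na⁺ (Z=11, 10 e⁻), K⁺ (Z=19, 18 e⁻), Cs⁺ (Z=55, 54 e⁻). Al³⁺ < Mg²⁺ (both 10 e⁻, Z=13>12); Mg²⁺ < Na⁺ (isoelectronic, higher Z=12 is smaller); Na⁺ < K⁺ (same group, period 3 vs 4); K⁺ < Cs⁺ (same group, 2 shells fewer).
Overall: Al³⁺ < Mg²⁺ < Na⁺ < K⁺ < Cs⁺. Na⁺ has 2 below it and 2 above. Count: 2.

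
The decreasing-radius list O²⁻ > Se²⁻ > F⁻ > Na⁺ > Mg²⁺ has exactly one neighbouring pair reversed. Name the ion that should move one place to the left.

Scanning neighbour by neighbour, only O²⁻/Se²⁻ violates a trend: both in group 16 with the same charge; O²⁻ (period 2) has the smaller radius. That makes Se²⁻ the one sitting a position late relative to where it belongs.

Se²⁻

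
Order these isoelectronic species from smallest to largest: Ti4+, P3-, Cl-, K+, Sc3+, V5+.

V5+ < Ti4+ < Sc3+ < K+ < Cl- < P3-

Each ion has 18 electrons. The ranking follows nuclear charge in reverse — greater Z gives a smaller radius. V5+ (Z=23), Ti4+ (Z=22), Sc3+ (Z=21), K+ (Z=19), Cl- (Z=17), P3- (Z=15).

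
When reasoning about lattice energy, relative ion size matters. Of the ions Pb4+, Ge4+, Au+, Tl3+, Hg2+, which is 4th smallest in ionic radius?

Ge4+: 28 e⁻, Z=32, Pb4+: 78 e⁻, Z=82, Tl3+: 78 e⁻, Z=81, Hg2+: 78 e⁻, Z=80, Au+: 78 e⁻, Z=79. Ge4+ < Pb4+ (same group, period 4 vs 6); Pb4+ < Tl3+ (isoelectronic, higher Z=82 is smaller); Tl3+ < Hg2+ (isoelectronic, higher Z=81 is smaller); Hg2+ < Au+ (both 78 e⁻, Z=80>79).
Full ascending order: Ge4+ < Pb4+ < Tl3+ < Hg2+ < Au+. Counting from the smallest, position 4 is Hg2+.

Hg2+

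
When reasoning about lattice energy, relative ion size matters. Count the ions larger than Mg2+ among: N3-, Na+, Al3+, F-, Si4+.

Each ion has 10 electrons. The ranking follows nuclear charge in reverse — greater Z gives a smaller radius. Si4+ (Z=14), Al3+ (Z=13), Mg2+ (Z=12), Na+ (Z=11), F- (Z=9), N3- (Z=7).
Placing each against Mg2+: smaller — Si4+, Al3+; larger — Na+, F-, N3-. Count: 3.

3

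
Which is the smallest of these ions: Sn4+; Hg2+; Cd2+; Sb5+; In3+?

Sb5+

Electron counts and nuclear charges: Sb5+ has 46 e⁻ (Z=51), Sn4+ has 46 e⁻ (Z=50), In3+ has 46 e⁻ (Z=49), Cd2+ has 46 e⁻ (Z=48), Hg2+ has 78 e⁻ (Z=80). Sb5+ < Sn4+ (isoelectronic, higher Z=51 is smaller); Sn4+ < In3+ (both 46 e⁻, Z=50>49); In3+ < Cd2+ (both 46 e⁻, Z=49>48); Cd2+ < Hg2+ (same group, period 5 vs 6).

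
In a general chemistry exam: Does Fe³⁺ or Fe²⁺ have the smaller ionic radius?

Fe³⁺

For a single element, ionic radius drops as positive charge rises — Fe³⁺ < Fe²⁺.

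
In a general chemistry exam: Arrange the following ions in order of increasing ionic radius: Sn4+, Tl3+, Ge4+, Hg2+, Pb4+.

Ge4+ < Sn4+ < Pb4+ < Tl3+ < Hg2+

Tabulating Z and e⁻: Ge4+: 28 e⁻, Z=32, Sn4+: 46 e⁻, Z=50, Pb4+: 78 e⁻, Z=82, Tl3+: 78 e⁻, Z=81, Hg2+: 78 e⁻, Z=80. Ge4+ < Sn4+ (same group, 1 shell fewer); Sn4+ < Pb4+ (same group, period 5 vs 6); Pb4+ < Tl3+ (both 78 e⁻, Z=82>81); Tl3+ < Hg2+ (both 78 e⁻, Z=81>80).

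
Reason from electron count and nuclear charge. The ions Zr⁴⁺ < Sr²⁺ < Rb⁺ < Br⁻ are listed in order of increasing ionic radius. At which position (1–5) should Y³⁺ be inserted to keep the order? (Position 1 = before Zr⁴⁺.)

All of these have 36 electrons (isoelectronic). With the same electron cloud, the ion with the most protons pulls it in tightest. Nuclear charges: Zr⁴⁺ (Z=40), Y³⁺ (Z=39), Sr²⁺ (Z=38), Rb⁺ (Z=37), Br⁻ (Z=35). Highest Z is smallest.
Putting Y³⁺ in gives Zr⁴⁺ < Y³⁺ < Sr²⁺ < Rb⁺ < Br⁻; it lands at slot 2.

2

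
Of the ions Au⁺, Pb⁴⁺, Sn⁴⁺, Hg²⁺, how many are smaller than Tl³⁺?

2

Tabulating Z and e⁻: Sn⁴⁺ (Z=50, 46 e⁻), Pb⁴⁺ (Z=82, 78 e⁻), Tl³⁺ (Z=81, 78 e⁻), Hg²⁺ (Z=80, 78 e⁻), Au⁺ (Z=79, 78 e⁻). Sn⁴⁺ < Pb⁴⁺ (same group, period 5 vs 6); Pb⁴⁺ < Tl³⁺ (isoelectronic, higher Z=82 is smaller); Tl³⁺ < Hg²⁺ (both 78 e⁻, Z=81>80); Hg²⁺ < Au⁺ (isoelectronic, higher Z=80 is smaller).
Placing each against Tl³⁺: smaller — Sn⁴⁺, Pb⁴⁺; larger — Hg²⁺, Au⁺. So 2 are smaller.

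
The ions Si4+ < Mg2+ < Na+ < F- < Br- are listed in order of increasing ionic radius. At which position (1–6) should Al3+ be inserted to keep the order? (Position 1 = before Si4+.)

2

Si4+ has 10 e⁻ (Z=14), Al3+ has 10 e⁻ (Z=13), Mg2+ has 10 e⁻ (Z=12), Na+ has 10 e⁻ (Z=11), F- has 10 e⁻ (Z=9), Br- has 36 e⁻ (Z=35). Si4+ < Al3+ (both 10 e⁻, Z=14>13); Al3+ < Mg2+ (both 10 e⁻, Z=13>12); Mg2+ < Na+ (isoelectronic, higher Z=12 is smaller); Na+ < F- (isoelectronic, higher Z=11 is smaller); F- < Br- (same group, period 2 vs 4).
The complete sequence is Si4+ < Al3+ < Mg2+ < Na+ < F- < Br-. Al3+ sits at position 2.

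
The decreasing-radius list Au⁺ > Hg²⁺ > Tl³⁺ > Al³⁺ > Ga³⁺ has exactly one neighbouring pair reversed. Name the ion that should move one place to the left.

Compare adjacent ions: both in group 13 with the same charge; Al³⁺ (period 3) has the smaller radius — yet in this decreasing list Al³⁺ sits before Ga³⁺. Nothing else is reversed, so Ga³⁺ should move one place to the left.

Ga³⁺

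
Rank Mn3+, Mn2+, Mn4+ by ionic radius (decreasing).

These are all Mn ions. Removing more electrons (higher positive charge) pulls the remaining electrons in closer, so Mn4+ is smallest and Mn2+ is largest.

Mn2+ > Mn3+ > Mn4+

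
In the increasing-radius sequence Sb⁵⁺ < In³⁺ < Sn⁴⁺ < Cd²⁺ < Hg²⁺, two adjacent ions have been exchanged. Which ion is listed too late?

Scanning neighbour by neighbour, only In³⁺/Sn⁴⁺ violates a trend: they are isoelectronic (46 e⁻) and Sn has more protons than In (50 vs 49), making Sn⁴⁺ smaller. That makes Sn⁴⁺ the one sitting a position late relative to where it belongs.

Sn⁴⁺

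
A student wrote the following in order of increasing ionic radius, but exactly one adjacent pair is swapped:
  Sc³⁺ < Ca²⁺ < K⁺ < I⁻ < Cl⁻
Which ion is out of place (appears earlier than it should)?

I⁻

Check each adjacent pair. I⁻ and Cl⁻ are reversed: same group and charge — period 3 sits above period 5, so Cl⁻ is smaller. No other neighbouring pair contradicts the periodic trends, so I⁻ is the ion listed too early.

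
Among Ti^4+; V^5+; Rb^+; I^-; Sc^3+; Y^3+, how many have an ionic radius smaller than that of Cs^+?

First list Z and electron count for each: V^5+: 18 e⁻, Z=23, Ti^4+: 18 e⁻, Z=22, Sc^3+: 18 e⁻, Z=21, Y^3+: 36 e⁻, Z=39, Rb^+: 36 e⁻, Z=37, Cs^+: 54 e⁻, Z=55, I^-: 54 e⁻, Z=53. V^5+ < Ti^4+ (isoelectronic, higher Z=23 is smaller); Ti^4+ < Sc^3+ (both 18 e⁻, Z=22>21); Sc^3+ < Y^3+ (same group, period 4 vs 5); Y^3+ < Rb^+ (both 36 e⁻, Z=39>37); Rb^+ < Cs^+ (same group, period 5 vs 6); Cs^+ < I^- (isoelectronic, higher Z=55 is smaller).
Placing each against Cs^+: smaller — V^5+, Ti^4+, Sc^3+, Y^3+, Rb^+; larger — I^-. That's 5.

5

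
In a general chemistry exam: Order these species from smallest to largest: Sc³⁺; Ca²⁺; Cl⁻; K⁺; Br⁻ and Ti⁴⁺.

Work out protons and electrons: Ti⁴⁺ (Z=22, 18 e⁻), Sc³⁺ (Z=21, 18 e⁻), Ca²⁺ (Z=20, 18 e⁻), K⁺ (Z=19, 18 e⁻), Cl⁻ (Z=17, 18 e⁻), Br⁻ (Z=35, 36 e⁻). Ti⁴⁺ < Sc³⁺ (isoelectronic, higher Z=22 is smaller); Sc³⁺ < Ca²⁺ (both 18 e⁻, Z=21>20); Ca²⁺ < K⁺ (isoelectronic, higher Z=20 is smaller); K⁺ < Cl⁻ (both 18 e⁻, Z=19>17); Cl⁻ < Br⁻ (same group, 1 shell fewer).

Ti⁴⁺ < Sc³⁺ < Ca²⁺ < K⁺ < Cl⁻ < Br⁻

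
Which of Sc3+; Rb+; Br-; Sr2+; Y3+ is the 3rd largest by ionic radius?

Sr2+

Work out protons and electrons: Sc3+ (Z=21, 18 e⁻), Y3+ (Z=39, 36 e⁻), Sr2+ (Z=38, 36 e⁻), Rb+ (Z=37, 36 e⁻), Br- (Z=35, 36 e⁻). Sc3+ < Y3+ (same group, 1 shell fewer); Y3+ < Sr2+ (isoelectronic, higher Z=39 is smaller); Sr2+ < Rb+ (both 36 e⁻, Z=38>37); Rb+ < Br- (both 36 e⁻, Z=37>35).
Full ascending order: Sc3+ < Y3+ < Sr2+ < Rb+ < Br-. Counting from the largest, position 3 is Sr2+.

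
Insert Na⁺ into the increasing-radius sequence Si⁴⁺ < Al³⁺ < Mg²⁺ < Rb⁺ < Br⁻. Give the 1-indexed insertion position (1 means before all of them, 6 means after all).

4

Si⁴⁺ has 10 e⁻ (Z=14), Al³⁺ has 10 e⁻ (Z=13), Mg²⁺ has 10 e⁻ (Z=12), Na⁺ has 10 e⁻ (Z=11), Rb⁺ has 36 e⁻ (Z=37), Br⁻ has 36 e⁻ (Z=35). Si⁴⁺ < Al³⁺ (both 10 e⁻, Z=14>13); Al³⁺ < Mg²⁺ (isoelectronic, higher Z=13 is smaller); Mg²⁺ < Na⁺ (both 10 e⁻, Z=12>11); Na⁺ < Rb⁺ (same group, period 3 vs 5); Rb⁺ < Br⁻ (both 36 e⁻, Z=37>35).
Putting Na⁺ in gives Si⁴⁺ < Al³⁺ < Mg²⁺ < Na⁺ < Rb⁺ < Br⁻; it lands at slot 4.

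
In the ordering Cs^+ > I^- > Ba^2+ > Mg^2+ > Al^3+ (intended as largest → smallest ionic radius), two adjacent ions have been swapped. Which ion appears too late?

Check each adjacent pair. Cs^+ and I^- are reversed: Cs^+ and I^- share 54 electrons; the higher nuclear charge on Cs (Z=55) contracts it more, so Cs^+ < I^-. No other neighbouring pair contradicts the periodic trends, so I^- is the ion listed too late.

I^-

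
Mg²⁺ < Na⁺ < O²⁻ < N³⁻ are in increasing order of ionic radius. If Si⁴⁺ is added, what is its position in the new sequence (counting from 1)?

1

Isoelectronic series (10 e⁻ each). Size is set by nuclear charge: more protons means a smaller ion. Si⁴⁺ (Z=14), Mg²⁺ (Z=12), Na⁺ (Z=11), O²⁻ (Z=8), N³⁻ (Z=7).
With Si⁴⁺ included the full order is Si⁴⁺ < Mg²⁺ < Na⁺ < O²⁻ < N³⁻, so it takes position 1.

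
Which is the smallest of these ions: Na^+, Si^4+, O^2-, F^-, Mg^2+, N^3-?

Each ion has 10 electrons. The ranking follows nuclear charge in reverse — greater Z gives a smaller radius. Si^4+ (Z=14), Mg^2+ (Z=12), Na^+ (Z=11), F^- (Z=9), O^2- (Z=8), N^3- (Z=7).

Si^4+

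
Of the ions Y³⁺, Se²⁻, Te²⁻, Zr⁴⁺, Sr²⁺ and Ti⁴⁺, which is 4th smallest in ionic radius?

Sr²⁺

First list Z and electron count for each: Ti⁴⁺ has 18 e⁻ (Z=22), Zr⁴⁺ has 36 e⁻ (Z=40), Y³⁺ has 36 e⁻ (Z=39), Sr²⁺ has 36 e⁻ (Z=38), Se²⁻ has 36 e⁻ (Z=34), Te²⁻ has 54 e⁻ (Z=52). Ti⁴⁺ < Zr⁴⁺ (same group, 1 shell fewer); Zr⁴⁺ < Y³⁺ (both 36 e⁻, Z=40>39); Y³⁺ < Sr²⁺ (isoelectronic, higher Z=39 is smaller); Sr²⁺ < Se²⁻ (both 36 e⁻, Z=38>34); Se²⁻ < Te²⁻ (same group, 1 shell fewer).
Ordering: Ti⁴⁺ < Zr⁴⁺ < Y³⁺ < Sr²⁺ < Se²⁻ < Te²⁻. The 4th smallest is Sr²⁺.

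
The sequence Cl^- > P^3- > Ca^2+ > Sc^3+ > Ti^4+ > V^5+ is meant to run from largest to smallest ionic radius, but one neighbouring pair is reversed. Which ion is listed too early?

Check each adjacent pair. Cl^- and P^3- are reversed: both have 18 electrons but Z(Cl)=17 > Z(P)=15, so Cl^- should be the smaller of the two. No other neighbouring pair contradicts the periodic trends, so Cl^- is the ion listed too early.

Cl^-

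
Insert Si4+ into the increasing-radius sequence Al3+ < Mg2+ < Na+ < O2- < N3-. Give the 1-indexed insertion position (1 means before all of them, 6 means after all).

1

Isoelectronic series (10 e⁻ each). Size is set by nuclear charge: more protons means a smaller ion. Si4+ (Z=14), Al3+ (Z=13), Mg2+ (Z=12), Na+ (Z=11), O2- (Z=8), N3- (Z=7).
With Si4+ included the full order is Si4+ < Al3+ < Mg2+ < Na+ < O2- < N3-, so it takes position 1.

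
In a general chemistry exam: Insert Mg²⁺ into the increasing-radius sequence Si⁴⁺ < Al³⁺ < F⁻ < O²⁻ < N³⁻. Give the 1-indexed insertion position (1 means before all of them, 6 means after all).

Isoelectronic series (10 e⁻ each). Size is set by nuclear charge: more protons means a smaller ion. Si⁴⁺ (Z=14), Al³⁺ (Z=13), Mg²⁺ (Z=12), F⁻ (Z=9), O²⁻ (Z=8), N³⁻ (Z=7).
The complete sequence is Si⁴⁺ < Al³⁺ < Mg²⁺ < F⁻ < O²⁻ < N³⁻. Mg²⁺ sits at position 3.

3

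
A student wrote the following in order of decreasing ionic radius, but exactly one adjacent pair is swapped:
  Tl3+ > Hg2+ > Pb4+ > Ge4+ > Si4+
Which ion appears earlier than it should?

Tl3+

Scanning neighbour by neighbour, only Tl3+/Hg2+ violates a trend: both have 78 electrons but Z(Tl)=81 > Z(Hg)=80, so Tl3+ should be the smaller of the two. That makes Tl3+ the one sitting a position early relative to where it belongs.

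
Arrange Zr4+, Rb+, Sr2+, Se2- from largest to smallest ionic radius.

Se2- > Rb+ > Sr2+ > Zr4+

These species are isoelectronic with 36 electrons. The only difference is the number of protons: Zr4+ (Z=40), Sr2+ (Z=38), Rb+ (Z=37), Se2- (Z=34). The strongest nuclear pull (Zr4+) gives the smallest ion.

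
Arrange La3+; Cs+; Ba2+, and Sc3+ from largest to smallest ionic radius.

Cs+ > Ba2+ > La3+ > Sc3+

Electron counts and nuclear charges: Sc3+ has 18 e⁻ (Z=21), La3+ has 54 e⁻ (Z=57), Ba2+ has 54 e⁻ (Z=56), Cs+ has 54 e⁻ (Z=55). Sc3+ < La3+ (same group, 2 shells fewer); La3+ < Ba2+ (both 54 e⁻, Z=57>56); Ba2+ < Cs+ (isoelectronic, higher Z=56 is smaller).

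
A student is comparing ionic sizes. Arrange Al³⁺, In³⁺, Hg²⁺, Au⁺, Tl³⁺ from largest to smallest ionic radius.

Au⁺ > Hg²⁺ > Tl³⁺ > In³⁺ > Al³⁺

Electron counts and nuclear charges: Al³⁺ (Z=13, 10 e⁻), In³⁺ (Z=49, 46 e⁻), Tl³⁺ (Z=81, 78 e⁻), Hg²⁺ (Z=80, 78 e⁻), Au⁺ (Z=79, 78 e⁻). Al³⁺ < In³⁺ (same group, 2 shells fewer); In³⁺ < Tl³⁺ (same group, 1 shell fewer); Tl³⁺ < Hg²⁺ (isoelectronic, higher Z=81 is smaller); Hg²⁺ < Au⁺ (isoelectronic, higher Z=80 is smaller).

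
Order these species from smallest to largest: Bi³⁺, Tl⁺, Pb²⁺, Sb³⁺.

Sb³⁺ < Bi³⁺ < Pb²⁺ < Tl⁺

First list Z and electron count for each: Sb³⁺ (Z=51, 48 e⁻), Bi³⁺ (Z=83, 80 e⁻), Pb²⁺ (Z=82, 80 e⁻), Tl⁺ (Z=81, 80 e⁻). Sb³⁺ < Bi³⁺ (same group, 1 shell fewer); Bi³⁺ < Pb²⁺ (isoelectronic, higher Z=83 is smaller); Pb²⁺ < Tl⁺ (both 80 e⁻, Z=82>81).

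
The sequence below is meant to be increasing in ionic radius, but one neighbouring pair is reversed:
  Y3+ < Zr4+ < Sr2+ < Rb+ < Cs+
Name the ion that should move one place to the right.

Y3+

Scanning neighbour by neighbour, only Y3+/Zr4+ violates a trend: both have 36 electrons but Z(Zr)=40 > Z(Y)=39, so Zr4+ should be the smaller of the two. That makes Y3+ the one sitting a position early relative to where it belongs.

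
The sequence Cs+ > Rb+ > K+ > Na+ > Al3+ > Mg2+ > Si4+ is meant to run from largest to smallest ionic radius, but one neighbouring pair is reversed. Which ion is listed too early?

Al3+

The pair Al3+, Mg2+ is the wrong way round — both have 10 electrons but Z(Al)=13 > Z(Mg)=12, so Al3+ should be the smaller of the two. All other adjacent pairs agree with periodic trends, so Al3+ is the misplaced ion.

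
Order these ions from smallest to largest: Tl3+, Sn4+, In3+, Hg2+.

Sn4+ < In3+ < Tl3+ < Hg2+

Work out protons and electrons: Sn4+: 46 e⁻, Z=50, In3+: 46 e⁻, Z=49, Tl3+: 78 e⁻, Z=81, Hg2+: 78 e⁻, Z=80. Sn4+ < In3+ (isoelectronic, higher Z=50 is smaller); In3+ < Tl3+ (same group, 1 shell fewer); Tl3+ < Hg2+ (both 78 e⁻, Z=81>80).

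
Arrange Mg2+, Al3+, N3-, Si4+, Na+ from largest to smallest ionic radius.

Each ion has 10 electrons. The ranking follows nuclear charge in reverse — greater Z gives a smaller radius. Si4+ (Z=14), Al3+ (Z=13), Mg2+ (Z=12), Na+ (Z=11), N3- (Z=7).

N3- > Na+ > Mg2+ > Al3+ > Si4+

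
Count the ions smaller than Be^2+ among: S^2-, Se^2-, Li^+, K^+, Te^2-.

0

Electron counts and nuclear charges: Be^2+ (Z=4, 2 e⁻), Li^+ (Z=3, 2 e⁻), K^+ (Z=19, 18 e⁻), S^2- (Z=16, 18 e⁻), Se^2- (Z=34, 36 e⁻), Te^2- (Z=52, 54 e⁻). Be^2+ < Li^+ (both 2 e⁻, Z=4>3); Li^+ < K^+ (same group, period 2 vs 4); K^+ < S^2- (isoelectronic, higher Z=19 is smaller); S^2- < Se^2- (same group, 1 shell fewer); Se^2- < Te^2- (same group, 1 shell fewer).
Relative to Be^2+, the ions that are smaller are none. So 0 are smaller.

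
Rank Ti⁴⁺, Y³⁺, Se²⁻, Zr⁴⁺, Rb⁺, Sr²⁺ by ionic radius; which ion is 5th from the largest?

Zr⁴⁺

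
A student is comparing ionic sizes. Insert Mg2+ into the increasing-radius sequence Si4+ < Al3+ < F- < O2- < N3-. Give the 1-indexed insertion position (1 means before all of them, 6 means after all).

3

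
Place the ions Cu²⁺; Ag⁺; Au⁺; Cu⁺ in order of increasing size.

First list Z and electron count for each: Cu²⁺: 27 e⁻, Z=29, Cu⁺: 28 e⁻, Z=29, Ag⁺: 46 e⁻, Z=47, Au⁺: 78 e⁻, Z=79. Cu²⁺ < Cu⁺ (same element, +2 vs +1); Cu⁺ < Ag⁺ (same group, 1 shell fewer); Ag⁺ < Au⁺ (same group, period 5 vs 6).

Cu²⁺ < Cu⁺ < Ag⁺ < Au⁺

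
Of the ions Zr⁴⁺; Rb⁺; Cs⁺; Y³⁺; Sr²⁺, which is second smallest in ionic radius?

Y³⁺

Zr⁴⁺ has 36 e⁻ (Z=40), Y³⁺ has 36 e⁻ (Z=39), Sr²⁺ has 36 e⁻ (Z=38), Rb⁺ has 36 e⁻ (Z=37), Cs⁺ has 54 e⁻ (Z=55). Zr⁴⁺ < Y³⁺ (both 36 e⁻, Z=40>39); Y³⁺ < Sr²⁺ (isoelectronic, higher Z=39 is smaller); Sr²⁺ < Rb⁺ (isoelectronic, higher Z=38 is smaller); Rb⁺ < Cs⁺ (same group, 1 shell fewer).
Ordering: Zr⁴⁺ < Y³⁺ < Sr²⁺ < Rb⁺ < Cs⁺. The second smallest is Y³⁺.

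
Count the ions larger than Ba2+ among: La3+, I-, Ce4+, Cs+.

All of these have 54 electrons (isoelectronic). With the same electron cloud, the ion with the most protons pulls it in tightest. Nuclear charges: Ce4+ (Z=58), La3+ (Z=57), Ba2+ (Z=56), Cs+ (Z=55), I- (Z=53). Highest Z is smallest.
Placing each against Ba2+: smaller — Ce4+, La3+; larger — Cs+, I-. That's 2.

2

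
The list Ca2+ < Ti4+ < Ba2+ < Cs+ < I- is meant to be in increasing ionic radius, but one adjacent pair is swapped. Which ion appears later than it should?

Ti4+

Compare adjacent ions: both have 18 electrons but Z(Ti)=22 > Z(Ca)=20, so Ti4+ should be the smaller of the two — yet in this increasing list Ca2+ sits before Ti4+. Nothing else is reversed, so Ti4+ should move one place to the left.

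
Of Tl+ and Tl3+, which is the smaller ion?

Tl3+

For a single element, ionic radius drops as positive charge rises — Tl3+ < Tl+.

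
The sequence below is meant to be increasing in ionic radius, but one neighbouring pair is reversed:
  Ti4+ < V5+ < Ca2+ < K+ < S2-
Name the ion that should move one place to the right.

Check each adjacent pair. Ti4+ and V5+ are reversed: both have 18 electrons but Z(V)=23 > Z(Ti)=22, so V5+ should be the smaller of the two. No other neighbouring pair contradicts the periodic trends, so Ti4+ is the ion listed too early.

Ti4+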